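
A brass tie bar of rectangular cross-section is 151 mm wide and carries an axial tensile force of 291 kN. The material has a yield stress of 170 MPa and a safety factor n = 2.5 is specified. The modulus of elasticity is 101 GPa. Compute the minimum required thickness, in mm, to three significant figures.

σ_allow = 170/2.5 = 68.00 MPa.
Required area A = F/σ_allow = 291000/68.00 = 4279 mm².
t = A/w = 4279/151 = 28.34 mm.

t = 28.3 mm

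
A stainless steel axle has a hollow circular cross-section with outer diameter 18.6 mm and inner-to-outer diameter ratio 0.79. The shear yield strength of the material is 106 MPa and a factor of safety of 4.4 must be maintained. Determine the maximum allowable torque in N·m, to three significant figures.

τ_allow = 106/4.4 = 24.09 MPa.
For a hollow shaft T_allow = τ_allow·πd_o³(1−k⁴)/16 with 1−k⁴ = 0.6105, so πd_o³(1−k⁴)/16 = 771.4 mm³.
T_allow = 24.09×771.4 = 18580 N·mm = 18.58 N·m.

T_allow = 18.6 N·m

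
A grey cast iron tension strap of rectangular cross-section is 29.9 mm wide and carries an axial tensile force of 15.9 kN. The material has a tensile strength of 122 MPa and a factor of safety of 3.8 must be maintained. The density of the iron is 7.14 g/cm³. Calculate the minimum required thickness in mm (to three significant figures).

t = 16.6 mm

σ_allow = 122/3.8 = 32.11 MPa.
Required area A = F/σ_allow = 15900/32.11 = 495.2 mm².
t = A/w = 495.2/29.9 = 16.56 mm.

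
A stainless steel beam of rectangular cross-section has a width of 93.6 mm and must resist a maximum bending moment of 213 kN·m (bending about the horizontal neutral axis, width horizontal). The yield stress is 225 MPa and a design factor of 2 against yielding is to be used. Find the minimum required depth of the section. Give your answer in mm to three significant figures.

h = 348 mm

σ_allow = 225/2 = 112.5 MPa.
For a rectangular section σ = 6M/(bh²), so h² = 6M/(b σ_allow) = 6×2.1300×10^8/(93.6×112.5) = 121400 mm².
h = 348.4 mm.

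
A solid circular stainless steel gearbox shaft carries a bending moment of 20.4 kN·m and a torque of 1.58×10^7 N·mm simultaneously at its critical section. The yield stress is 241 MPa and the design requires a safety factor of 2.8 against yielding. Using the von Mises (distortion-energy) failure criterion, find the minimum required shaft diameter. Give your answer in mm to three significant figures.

d = 143 mm

σ_allow = σ_y/n = 241/2.8 = 86.07 MPa.
For a solid shaft σ_b = 32M/(πd³) and τ = 16T/(πd³), so the von Mises stress is σ' = (16/πd³)·√(4M²+3T²).
√(4M²+3T²) = √(4×(2.040×10^7)² + 3×(1.580×10^7)²) = 4.913×10^7 N·mm.
d³ = 16×4.913×10^7/(π×86.07) = 2.907×10^6 mm³.
d = 142.7 mm.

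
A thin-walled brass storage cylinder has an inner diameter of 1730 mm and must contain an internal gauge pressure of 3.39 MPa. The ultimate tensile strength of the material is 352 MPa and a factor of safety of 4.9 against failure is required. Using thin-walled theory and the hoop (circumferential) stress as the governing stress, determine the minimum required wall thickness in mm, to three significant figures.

σ_allow = 352/4.9 = 71.84 MPa.
Hoop stress σ_h = pD/(2t), so t = pD/(2σ_allow) = 3.39×1730/(2×71.84) = 40.82 mm.

t = 40.8 mm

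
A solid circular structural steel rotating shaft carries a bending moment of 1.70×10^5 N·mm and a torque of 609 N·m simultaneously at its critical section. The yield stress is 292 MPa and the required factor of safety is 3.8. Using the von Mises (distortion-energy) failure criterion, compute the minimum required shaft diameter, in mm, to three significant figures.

d = 41.9 mm

σ_allow = σ_y/n = 292/3.8 = 76.84 MPa.
For a solid shaft σ_b = 32M/(πd³) and τ = 16T/(πd³), so the von Mises stress is σ' = (16/πd³)·√(4M²+3T²).
√(4M²+3T²) = √(4×(170000)² + 3×(609000)²) = 1.108×10^6 N·mm.
d³ = 16×1.108×10^6/(π×76.84) = 73450 mm³.
d = 41.88 mm.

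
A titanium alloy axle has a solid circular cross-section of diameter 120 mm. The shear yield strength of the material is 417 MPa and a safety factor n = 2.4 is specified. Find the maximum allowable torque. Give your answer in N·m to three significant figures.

T_allow = 59000 N·m

τ_allow = 417/2.4 = 173.8 MPa.
For a solid shaft T_allow = τ_allow·πd³/16; πd³/16 = π×120³/16 = 339300 mm³.
T_allow = 173.8×339300 = 5.895×10^7 N·mm = 58950 N·m.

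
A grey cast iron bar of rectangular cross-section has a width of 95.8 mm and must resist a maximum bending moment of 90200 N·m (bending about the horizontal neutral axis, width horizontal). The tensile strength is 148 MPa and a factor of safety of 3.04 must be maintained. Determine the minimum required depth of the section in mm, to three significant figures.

h = 341 mm

σ_allow = 148/3.04 = 48.68 MPa.
For a rectangular section σ = 6M/(bh²), so h² = 6M/(b σ_allow) = 6×9.0200×10^7/(95.8×48.68) = 116000 mm².
h = 340.6 mm.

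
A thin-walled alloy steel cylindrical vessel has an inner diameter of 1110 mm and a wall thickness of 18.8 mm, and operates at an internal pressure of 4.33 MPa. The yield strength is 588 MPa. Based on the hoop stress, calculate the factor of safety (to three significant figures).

n = 4.60

σ_h = pD/(2t) = 4.33×1110/(2×18.8) = 127.8 MPa.
n = 588/127.8 = 4.600.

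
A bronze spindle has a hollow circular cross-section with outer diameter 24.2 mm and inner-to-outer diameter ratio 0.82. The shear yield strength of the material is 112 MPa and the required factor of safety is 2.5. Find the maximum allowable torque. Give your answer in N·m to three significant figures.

T_allow = 68.3 N·m

τ_allow = 112/2.5 = 44.80 MPa.
For a hollow shaft T_allow = τ_allow·πd_o³(1−k⁴)/16 with 1−k⁴ = 0.5479, so πd_o³(1−k⁴)/16 = 1525 mm³.
T_allow = 44.80×1525 = 68300 N·mm = 68.30 N·m.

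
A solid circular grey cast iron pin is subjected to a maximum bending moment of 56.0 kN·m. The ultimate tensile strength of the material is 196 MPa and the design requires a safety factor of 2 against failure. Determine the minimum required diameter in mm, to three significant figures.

d = 180 mm

σ_allow = 196/2 = 98.00 MPa.
For a solid circular section σ = 32M/(πd³), so d³ = 32M/(π σ_allow) = 32×5.6000×10^7/(π×98.00) = 5.821×10^6 mm³.
d = 179.9 mm.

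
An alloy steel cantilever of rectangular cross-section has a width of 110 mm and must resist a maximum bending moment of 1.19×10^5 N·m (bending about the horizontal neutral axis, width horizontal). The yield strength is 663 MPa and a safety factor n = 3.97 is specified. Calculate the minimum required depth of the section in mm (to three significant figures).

σ_allow = 663/3.97 = 167.0 MPa.
For a rectangular section σ = 6M/(bh²), so h² = 6M/(b σ_allow) = 6×1.1900×10^8/(110×167.0) = 38870 mm².
h = 197.1 mm.

h = 197 mm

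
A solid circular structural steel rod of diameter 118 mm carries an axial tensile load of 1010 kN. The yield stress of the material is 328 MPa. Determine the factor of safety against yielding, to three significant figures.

n = 3.55

A = πd²/4 = 10940 mm².
σ = F/A = 1010000/10940 = 92.36 MPa.
n = 328/92.36 = 3.551.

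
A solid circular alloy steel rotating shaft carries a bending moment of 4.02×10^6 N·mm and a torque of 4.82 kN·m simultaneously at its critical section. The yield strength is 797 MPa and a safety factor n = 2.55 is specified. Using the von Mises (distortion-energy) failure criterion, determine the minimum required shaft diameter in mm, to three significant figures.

d = 57.4 mm

σ_allow = σ_y/n = 797/2.55 = 312.5 MPa.
For a solid shaft σ_b = 32M/(πd³) and τ = 16T/(πd³), so the von Mises stress is σ' = (16/πd³)·√(4M²+3T²).
√(4M²+3T²) = √(4×(4.020×10^6)² + 3×(4.820×10^6)²) = 1.159×10^7 N·mm.
d³ = 16×1.159×10^7/(π×312.5) = 188900 mm³.
d = 57.37 mm.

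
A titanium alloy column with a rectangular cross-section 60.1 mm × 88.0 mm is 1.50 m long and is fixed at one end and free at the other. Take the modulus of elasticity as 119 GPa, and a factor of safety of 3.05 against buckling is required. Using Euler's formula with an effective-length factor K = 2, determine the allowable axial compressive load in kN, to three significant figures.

P_allow = 68.1 kN

Buckling occurs about the weak axis: I_min = h·b³/12 = 88.0×60.1³/12 = 1.592×10^6 mm⁴ (b = 60.1 mm is the smaller dimension).
Effective length L_e = KL = 2×1.50 m = 3000 mm.
Euler critical load P_cr = π²EI/L_e² = π²×119000×1.592×10^6/3000² = 207700 N.
P_allow = P_cr/n = 207700/3.05 = 68110 N.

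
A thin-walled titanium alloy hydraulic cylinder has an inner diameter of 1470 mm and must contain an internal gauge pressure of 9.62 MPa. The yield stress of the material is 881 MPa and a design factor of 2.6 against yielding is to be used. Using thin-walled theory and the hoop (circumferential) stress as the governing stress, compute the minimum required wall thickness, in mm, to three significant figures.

t = 20.9 mm

σ_allow = 881/2.6 = 338.8 MPa.
Hoop stress σ_h = pD/(2t), so t = pD/(2σ_allow) = 9.62×1470/(2×338.8) = 20.87 mm.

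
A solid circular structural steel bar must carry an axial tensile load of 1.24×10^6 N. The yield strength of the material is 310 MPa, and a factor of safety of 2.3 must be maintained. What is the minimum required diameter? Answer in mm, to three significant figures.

Allowable stress σ_allow = 310/2.3 = 134.8 MPa.
Required area A = F/σ_allow = 1240000/134.8 = 9200 mm².
A = πd²/4 → d = √(4A/π) = 108.2 mm.

d = 108 mm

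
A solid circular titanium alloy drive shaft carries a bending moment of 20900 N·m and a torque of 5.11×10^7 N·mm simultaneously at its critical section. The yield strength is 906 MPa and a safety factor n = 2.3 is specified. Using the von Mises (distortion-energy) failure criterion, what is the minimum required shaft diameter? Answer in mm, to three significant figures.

d = 108 mm

σ_allow = σ_y/n = 906/2.3 = 393.9 MPa.
For a solid shaft σ_b = 32M/(πd³) and τ = 16T/(πd³), so the von Mises stress is σ' = (16/πd³)·√(4M²+3T²).
√(4M²+3T²) = √(4×(2.090×10^7)² + 3×(5.110×10^7)²) = 9.788×10^7 N·mm.
d³ = 16×9.788×10^7/(π×393.9) = 1.266×10^6 mm³.
d = 108.2 mm.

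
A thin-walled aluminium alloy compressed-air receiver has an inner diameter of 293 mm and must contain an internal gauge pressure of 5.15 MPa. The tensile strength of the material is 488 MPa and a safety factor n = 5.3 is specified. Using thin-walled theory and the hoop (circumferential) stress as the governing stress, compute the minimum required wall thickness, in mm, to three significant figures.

σ_allow = 488/5.3 = 92.08 MPa.
Hoop stress σ_h = pD/(2t), so t = pD/(2σ_allow) = 5.15×293/(2×92.08) = 8.194 mm.

t = 8.19 mm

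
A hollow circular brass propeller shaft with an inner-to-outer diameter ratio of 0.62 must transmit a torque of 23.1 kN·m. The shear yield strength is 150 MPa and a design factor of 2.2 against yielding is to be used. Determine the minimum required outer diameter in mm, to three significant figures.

d_o = 127 mm

τ_allow = 150/2.2 = 68.18 MPa.
For a hollow shaft τ = 16T/[πd_o³(1−k⁴)] with k = 0.62, so 1−k⁴ = 0.8522.
d_o³ = 16T/[π τ_allow (1−k⁴)] = 16×2.3100×10^7/(π×68.18×0.8522) = 2.025×10^6 mm³.
d_o = 126.5 mm.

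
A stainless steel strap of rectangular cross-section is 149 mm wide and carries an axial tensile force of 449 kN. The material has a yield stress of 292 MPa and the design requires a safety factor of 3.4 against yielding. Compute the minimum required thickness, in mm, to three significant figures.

t = 35.1 mm

σ_allow = 292/3.4 = 85.88 MPa.
Required area A = F/σ_allow = 449000/85.88 = 5228 mm².
t = A/w = 5228/149 = 35.09 mm.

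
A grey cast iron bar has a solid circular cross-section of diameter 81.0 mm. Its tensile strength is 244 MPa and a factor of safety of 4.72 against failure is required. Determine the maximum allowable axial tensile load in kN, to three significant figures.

F_allow = 266 kN

σ_allow = 244/4.72 = 51.69 MPa.
A = πd²/4 = π×81.0²/4 = 5153 mm².
F_allow = σ_allow × A = 51.69×5153 = 266400 N.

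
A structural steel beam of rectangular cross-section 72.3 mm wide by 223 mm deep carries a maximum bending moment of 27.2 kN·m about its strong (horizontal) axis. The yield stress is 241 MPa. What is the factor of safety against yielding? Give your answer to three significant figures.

Section modulus S = bh²/6 = 72.3×223²/6 = 599200 mm³.
σ = M/S = 2.7200×10^7/599200 = 45.39 MPa.
n = 241/45.39 = 5.309.

n = 5.31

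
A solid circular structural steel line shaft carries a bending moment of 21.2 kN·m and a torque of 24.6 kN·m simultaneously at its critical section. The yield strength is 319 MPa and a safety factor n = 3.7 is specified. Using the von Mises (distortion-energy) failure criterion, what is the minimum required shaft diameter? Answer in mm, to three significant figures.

d = 153 mm

σ_allow = σ_y/n = 319/3.7 = 86.22 MPa.
For a solid shaft σ_b = 32M/(πd³) and τ = 16T/(πd³), so the von Mises stress is σ' = (16/πd³)·√(4M²+3T²).
√(4M²+3T²) = √(4×(2.120×10^7)² + 3×(2.460×10^7)²) = 6.011×10^7 N·mm.
d³ = 16×6.011×10^7/(π×86.22) = 3.551×10^6 mm³.
d = 152.6 mm.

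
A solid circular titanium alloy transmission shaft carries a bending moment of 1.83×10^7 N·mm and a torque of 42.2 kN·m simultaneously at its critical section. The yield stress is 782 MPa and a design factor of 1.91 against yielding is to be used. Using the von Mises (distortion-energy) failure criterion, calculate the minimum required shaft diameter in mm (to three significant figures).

d = 101 mm

σ_allow = σ_y/n = 782/1.91 = 409.4 MPa.
For a solid shaft σ_b = 32M/(πd³) and τ = 16T/(πd³), so the von Mises stress is σ' = (16/πd³)·√(4M²+3T²).
√(4M²+3T²) = √(4×(1.830×10^7)² + 3×(4.220×10^7)²) = 8.174×10^7 N·mm.
d³ = 16×8.174×10^7/(π×409.4) = 1.017×10^6 mm³.
d = 100.6 mm.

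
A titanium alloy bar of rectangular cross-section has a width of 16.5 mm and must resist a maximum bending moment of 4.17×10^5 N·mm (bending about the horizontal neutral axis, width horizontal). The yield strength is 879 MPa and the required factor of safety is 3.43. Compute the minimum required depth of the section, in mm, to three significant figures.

σ_allow = 879/3.43 = 256.3 MPa.
For a rectangular section σ = 6M/(bh²), so h² = 6M/(b σ_allow) = 6×417000/(16.5×256.3) = 591.7 mm².
h = 24.33 mm.

h = 24.3 mm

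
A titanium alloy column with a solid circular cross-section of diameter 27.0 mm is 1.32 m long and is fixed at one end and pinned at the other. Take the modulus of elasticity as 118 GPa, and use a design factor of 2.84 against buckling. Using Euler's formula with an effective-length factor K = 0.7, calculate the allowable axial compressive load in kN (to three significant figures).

P_allow = 12.5 kN

I = πd⁴/64 = π×27.0⁴/64 = 26090 mm⁴.
Effective length L_e = KL = 0.7×1.32 m = 924.0 mm.
Euler critical load P_cr = π²EI/L_e² = π²×118000×26090/924.0² = 35580 N.
P_allow = P_cr/n = 35580/2.84 = 12530 N.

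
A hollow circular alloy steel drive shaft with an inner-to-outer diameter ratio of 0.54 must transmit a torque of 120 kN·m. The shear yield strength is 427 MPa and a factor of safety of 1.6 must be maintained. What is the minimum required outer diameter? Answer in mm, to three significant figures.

τ_allow = 427/1.6 = 266.9 MPa.
For a hollow shaft τ = 16T/[πd_o³(1−k⁴)] with k = 0.54, so 1−k⁴ = 0.9150.
d_o³ = 16T/[π τ_allow (1−k⁴)] = 16×1.2000×10^8/(π×266.9×0.9150) = 2.503×10^6 mm³.
d_o = 135.8 mm.

d_o = 136 mm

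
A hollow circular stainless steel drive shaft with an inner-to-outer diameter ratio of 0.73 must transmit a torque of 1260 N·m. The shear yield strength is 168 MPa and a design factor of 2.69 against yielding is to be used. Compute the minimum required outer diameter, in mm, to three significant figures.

τ_allow = 168/2.69 = 62.45 MPa.
For a hollow shaft τ = 16T/[πd_o³(1−k⁴)] with k = 0.73, so 1−k⁴ = 0.7160.
d_o³ = 16T/[π τ_allow (1−k⁴)] = 16×1260000/(π×62.45×0.7160) = 143500 mm³.
d_o = 52.35 mm.

d_o = 52.4 mm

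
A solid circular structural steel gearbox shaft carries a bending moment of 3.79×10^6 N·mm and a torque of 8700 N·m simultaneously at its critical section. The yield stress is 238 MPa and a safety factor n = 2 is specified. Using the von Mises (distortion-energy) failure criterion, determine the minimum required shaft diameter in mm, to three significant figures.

σ_allow = σ_y/n = 238/2 = 119.0 MPa.
For a solid shaft σ_b = 32M/(πd³) and τ = 16T/(πd³), so the von Mises stress is σ' = (16/πd³)·√(4M²+3T²).
√(4M²+3T²) = √(4×(3.790×10^6)² + 3×(8.700×10^6)²) = 1.687×10^7 N·mm.
d³ = 16×1.687×10^7/(π×119.0) = 721900 mm³.
d = 89.71 mm.

d = 89.7 mm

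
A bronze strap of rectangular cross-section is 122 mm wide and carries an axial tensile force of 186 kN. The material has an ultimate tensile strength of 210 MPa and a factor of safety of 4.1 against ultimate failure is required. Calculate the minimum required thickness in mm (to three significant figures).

t = 29.8 mm

σ_allow = 210/4.1 = 51.22 MPa.
Required area A = F/σ_allow = 186000/51.22 = 3631 mm².
t = A/w = 3631/122 = 29.77 mm.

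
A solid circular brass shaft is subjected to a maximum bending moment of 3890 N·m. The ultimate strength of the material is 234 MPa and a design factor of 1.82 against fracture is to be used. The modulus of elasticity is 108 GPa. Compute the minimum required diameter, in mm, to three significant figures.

σ_allow = 234/1.82 = 128.6 MPa.
For a solid circular section σ = 32M/(πd³), so d³ = 32M/(π σ_allow) = 32×3890000/(π×128.6) = 308200 mm³.
d = 67.55 mm.

d = 67.5 mm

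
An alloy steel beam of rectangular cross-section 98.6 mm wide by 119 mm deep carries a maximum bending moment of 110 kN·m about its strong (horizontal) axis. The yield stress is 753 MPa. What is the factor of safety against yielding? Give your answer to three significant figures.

n = 1.59

Section modulus S = bh²/6 = 98.6×119²/6 = 232700 mm³.
σ = M/S = 1.1000×10^8/232700 = 472.7 MPa.
n = 753/472.7 = 1.593.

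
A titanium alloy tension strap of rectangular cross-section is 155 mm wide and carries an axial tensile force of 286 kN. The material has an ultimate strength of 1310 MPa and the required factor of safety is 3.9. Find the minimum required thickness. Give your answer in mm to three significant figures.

t = 5.49 mm

σ_allow = 1310/3.9 = 335.9 MPa.
Required area A = F/σ_allow = 286000/335.9 = 851.5 mm².
t = A/w = 851.5/155 = 5.493 mm.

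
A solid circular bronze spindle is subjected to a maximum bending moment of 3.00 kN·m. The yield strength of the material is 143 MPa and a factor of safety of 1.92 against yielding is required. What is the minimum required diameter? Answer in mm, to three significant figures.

d = 74.3 mm

σ_allow = 143/1.92 = 74.48 MPa.
For a solid circular section σ = 32M/(πd³), so d³ = 32M/(π σ_allow) = 32×3000000/(π×74.48) = 410300 mm³.
d = 74.31 mm.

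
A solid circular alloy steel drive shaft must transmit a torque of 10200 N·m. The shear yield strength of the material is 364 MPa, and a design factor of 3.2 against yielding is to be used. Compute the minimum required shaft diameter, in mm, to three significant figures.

Allowable shear stress τ_allow = 364/3.2 = 113.8 MPa.
For a solid shaft τ = 16T/(πd³), so d³ = 16T/(π τ_allow) = 16×1.0200×10^7/(π×113.8) = 456700 mm³.
d = (456700)^(1/3) = 77.01 mm.

d = 77.0 mm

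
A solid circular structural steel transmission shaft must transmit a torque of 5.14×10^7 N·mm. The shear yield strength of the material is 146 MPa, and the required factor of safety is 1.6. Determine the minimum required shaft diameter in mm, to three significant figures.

d = 142 mm

Allowable shear stress τ_allow = 146/1.6 = 91.25 MPa.
For a solid shaft τ = 16T/(πd³), so d³ = 16T/(π τ_allow) = 16×5.1400×10^7/(π×91.25) = 2.869×10^6 mm³.
d = (2.869×10^6)^(1/3) = 142.1 mm.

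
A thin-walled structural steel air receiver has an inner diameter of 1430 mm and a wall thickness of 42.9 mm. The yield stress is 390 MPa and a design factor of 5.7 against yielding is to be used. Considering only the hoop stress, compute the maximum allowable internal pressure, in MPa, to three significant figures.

σ_allow = 390/5.7 = 68.42 MPa.
σ_h = pD/(2t) → p_allow = 2σ_allow t/D = 2×68.42×42.9/1430 = 4.105 MPa.

p_allow = 4.11 MPa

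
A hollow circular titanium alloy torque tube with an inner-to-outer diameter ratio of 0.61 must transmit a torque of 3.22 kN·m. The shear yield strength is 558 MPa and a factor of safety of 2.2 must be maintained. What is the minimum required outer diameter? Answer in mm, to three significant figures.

d_o = 42.2 mm

τ_allow = 558/2.2 = 253.6 MPa.
For a hollow shaft τ = 16T/[πd_o³(1−k⁴)] with k = 0.61, so 1−k⁴ = 0.8615.
d_o³ = 16T/[π τ_allow (1−k⁴)] = 16×3220000/(π×253.6×0.8615) = 75050 mm³.
d_o = 42.18 mm.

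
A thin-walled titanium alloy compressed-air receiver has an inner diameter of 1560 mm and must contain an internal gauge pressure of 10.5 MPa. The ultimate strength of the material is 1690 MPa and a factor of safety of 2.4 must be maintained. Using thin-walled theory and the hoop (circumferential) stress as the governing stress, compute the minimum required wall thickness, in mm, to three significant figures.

t = 11.6 mm

σ_allow = 1690/2.4 = 704.2 MPa.
Hoop stress σ_h = pD/(2t), so t = pD/(2σ_allow) = 10.5×1560/(2×704.2) = 11.63 mm.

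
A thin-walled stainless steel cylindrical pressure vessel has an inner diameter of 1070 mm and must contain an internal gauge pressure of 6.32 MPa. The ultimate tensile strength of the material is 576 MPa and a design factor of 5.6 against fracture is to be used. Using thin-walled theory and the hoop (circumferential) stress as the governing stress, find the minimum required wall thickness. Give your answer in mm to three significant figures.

t = 32.9 mm

σ_allow = 576/5.6 = 102.9 MPa.
Hoop stress σ_h = pD/(2t), so t = pD/(2σ_allow) = 6.32×1070/(2×102.9) = 32.87 mm.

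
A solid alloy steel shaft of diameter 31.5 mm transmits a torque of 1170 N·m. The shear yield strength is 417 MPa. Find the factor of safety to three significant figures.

n = 2.19

τ = 16T/(πd³) = 16×1170000/(π×31.5³) = 190.6 MPa.
n = τ_limit/τ = 417/190.6 = 2.187.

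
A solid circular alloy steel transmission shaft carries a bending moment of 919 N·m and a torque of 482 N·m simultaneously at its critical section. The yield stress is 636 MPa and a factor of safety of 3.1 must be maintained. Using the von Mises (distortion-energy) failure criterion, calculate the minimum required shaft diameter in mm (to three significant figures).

σ_allow = σ_y/n = 636/3.1 = 205.2 MPa.
For a solid shaft σ_b = 32M/(πd³) and τ = 16T/(πd³), so the von Mises stress is σ' = (16/πd³)·√(4M²+3T²).
√(4M²+3T²) = √(4×(919000)² + 3×(482000)²) = 2.019×10^6 N·mm.
d³ = 16×2.019×10^6/(π×205.2) = 50110 mm³.
d = 36.87 mm.

d = 36.9 mm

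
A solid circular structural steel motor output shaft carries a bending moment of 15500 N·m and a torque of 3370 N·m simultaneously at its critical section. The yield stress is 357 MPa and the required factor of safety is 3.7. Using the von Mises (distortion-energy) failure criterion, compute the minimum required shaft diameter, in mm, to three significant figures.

σ_allow = σ_y/n = 357/3.7 = 96.49 MPa.
For a solid shaft σ_b = 32M/(πd³) and τ = 16T/(πd³), so the von Mises stress is σ' = (16/πd³)·√(4M²+3T²).
√(4M²+3T²) = √(4×(1.550×10^7)² + 3×(3.370×10^6)²) = 3.154×10^7 N·mm.
d³ = 16×3.154×10^7/(π×96.49) = 1.665×10^6 mm³.
d = 118.5 mm.

d = 119 mm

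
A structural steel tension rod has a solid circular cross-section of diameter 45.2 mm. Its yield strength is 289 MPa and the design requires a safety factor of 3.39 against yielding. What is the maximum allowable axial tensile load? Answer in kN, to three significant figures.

F_allow = 137 kN

σ_allow = 289/3.39 = 85.25 MPa.
A = πd²/4 = π×45.2²/4 = 1605 mm².
F_allow = σ_allow × A = 85.25×1605 = 136800 N.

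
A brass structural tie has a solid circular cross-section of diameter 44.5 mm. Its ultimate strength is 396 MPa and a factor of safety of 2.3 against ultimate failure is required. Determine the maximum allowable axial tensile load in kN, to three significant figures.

F_allow = 268 kN

σ_allow = 396/2.3 = 172.2 MPa.
A = πd²/4 = π×44.5²/4 = 1555 mm².
F_allow = σ_allow × A = 172.2×1555 = 267800 N.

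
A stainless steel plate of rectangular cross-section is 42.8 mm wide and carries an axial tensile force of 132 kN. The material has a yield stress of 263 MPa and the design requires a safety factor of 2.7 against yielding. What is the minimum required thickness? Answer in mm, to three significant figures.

t = 31.7 mm

σ_allow = 263/2.7 = 97.41 MPa.
Required area A = F/σ_allow = 132000/97.41 = 1355 mm².
t = A/w = 1355/42.8 = 31.66 mm.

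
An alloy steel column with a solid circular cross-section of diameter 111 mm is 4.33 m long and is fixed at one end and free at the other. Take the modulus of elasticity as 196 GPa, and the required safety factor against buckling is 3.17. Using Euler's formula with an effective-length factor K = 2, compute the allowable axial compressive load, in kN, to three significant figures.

I = πd⁴/64 = π×111⁴/64 = 7.452×10^6 mm⁴.
Effective length L_e = KL = 2×4.33 m = 8660 mm.
Euler critical load P_cr = π²EI/L_e² = π²×196000×7.452×10^6/8660² = 192200 N.
P_allow = P_cr/n = 192200/3.17 = 60630 N.

P_allow = 60.6 kN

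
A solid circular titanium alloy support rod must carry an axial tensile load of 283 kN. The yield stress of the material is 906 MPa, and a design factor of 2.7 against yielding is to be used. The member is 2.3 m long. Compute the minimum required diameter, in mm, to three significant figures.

Allowable stress σ_allow = 906/2.7 = 335.6 MPa.
Required area A = F/σ_allow = 283000/335.6 = 843.4 mm².
A = πd²/4 → d = √(4A/π) = 32.77 mm.

d = 32.8 mm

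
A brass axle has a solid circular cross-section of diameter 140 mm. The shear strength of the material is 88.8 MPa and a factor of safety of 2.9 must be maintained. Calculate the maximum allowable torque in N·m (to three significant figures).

T_allow = 16500 N·m

τ_allow = 88.8/2.9 = 30.62 MPa.
For a solid shaft T_allow = τ_allow·πd³/16; πd³/16 = π×140³/16 = 538800 mm³.
T_allow = 30.62×538800 = 1.650×10^7 N·mm = 16500 N·m.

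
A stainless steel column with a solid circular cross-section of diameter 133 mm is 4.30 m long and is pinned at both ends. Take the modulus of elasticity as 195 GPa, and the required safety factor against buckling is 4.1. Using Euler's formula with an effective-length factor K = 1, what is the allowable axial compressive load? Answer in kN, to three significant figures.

P_allow = 390 kN

I = πd⁴/64 = π×133⁴/64 = 1.536×10^7 mm⁴.
Effective length L_e = KL = 1×4.30 m = 4300 mm.
Euler critical load P_cr = π²EI/L_e² = π²×195000×1.536×10^7/4300² = 1.599×10^6 N.
P_allow = P_cr/n = 1.599×10^6/4.1 = 389900 N.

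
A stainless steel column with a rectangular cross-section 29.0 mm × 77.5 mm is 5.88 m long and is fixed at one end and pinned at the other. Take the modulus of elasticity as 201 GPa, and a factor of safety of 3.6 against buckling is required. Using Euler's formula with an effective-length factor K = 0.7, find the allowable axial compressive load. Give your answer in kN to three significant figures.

Buckling occurs about the weak axis: I_min = h·b³/12 = 77.5×29.0³/12 = 157500 mm⁴ (b = 29.0 mm is the smaller dimension).
Effective length L_e = KL = 0.7×5.88 m = 4116 mm.
Euler critical load P_cr = π²EI/L_e² = π²×201000×157500/4116² = 18440 N.
P_allow = P_cr/n = 18440/3.6 = 5123 N.

P_allow = 5.12 kN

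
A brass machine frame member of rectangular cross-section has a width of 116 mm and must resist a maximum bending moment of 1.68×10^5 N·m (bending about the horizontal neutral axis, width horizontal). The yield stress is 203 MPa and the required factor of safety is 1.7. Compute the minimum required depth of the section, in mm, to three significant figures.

h = 270 mm

σ_allow = 203/1.7 = 119.4 MPa.
For a rectangular section σ = 6M/(bh²), so h² = 6M/(b σ_allow) = 6×1.6800×10^8/(116×119.4) = 72770 mm².
h = 269.8 mm.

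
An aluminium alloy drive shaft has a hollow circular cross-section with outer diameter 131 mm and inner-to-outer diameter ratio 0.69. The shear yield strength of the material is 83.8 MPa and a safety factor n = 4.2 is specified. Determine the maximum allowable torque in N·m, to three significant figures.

τ_allow = 83.8/4.2 = 19.95 MPa.
For a hollow shaft T_allow = τ_allow·πd_o³(1−k⁴)/16 with 1−k⁴ = 0.7733, so πd_o³(1−k⁴)/16 = 341400 mm³.
T_allow = 19.95×341400 = 6.811×10^6 N·mm = 6811 N·m.

T_allow = 6810 N·m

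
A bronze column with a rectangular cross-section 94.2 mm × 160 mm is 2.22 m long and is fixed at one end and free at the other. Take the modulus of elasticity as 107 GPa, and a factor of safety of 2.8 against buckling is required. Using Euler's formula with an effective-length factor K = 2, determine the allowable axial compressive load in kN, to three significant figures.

Buckling occurs about the weak axis: I_min = h·b³/12 = 160×94.2³/12 = 1.115×10^7 mm⁴ (b = 94.2 mm is the smaller dimension).
Effective length L_e = KL = 2×2.22 m = 4440 mm.
Euler critical load P_cr = π²EI/L_e² = π²×107000×1.115×10^7/4440² = 597000 N.
P_allow = P_cr/n = 597000/2.8 = 213200 N.

P_allow = 213 kN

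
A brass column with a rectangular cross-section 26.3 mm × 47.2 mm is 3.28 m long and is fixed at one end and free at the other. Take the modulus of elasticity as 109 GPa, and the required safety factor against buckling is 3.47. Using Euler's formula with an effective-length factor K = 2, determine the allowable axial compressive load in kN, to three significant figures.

Buckling occurs about the weak axis: I_min = h·b³/12 = 47.2×26.3³/12 = 71550 mm⁴ (b = 26.3 mm is the smaller dimension).
Effective length L_e = KL = 2×3.28 m = 6560 mm.
Euler critical load P_cr = π²EI/L_e² = π²×109000×71550/6560² = 1789 N.
P_allow = P_cr/n = 1789/3.47 = 515.5 N.

P_allow = 0.515 kN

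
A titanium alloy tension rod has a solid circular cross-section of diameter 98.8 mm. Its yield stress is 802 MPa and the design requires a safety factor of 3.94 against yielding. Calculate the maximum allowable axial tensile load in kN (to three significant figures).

σ_allow = 802/3.94 = 203.6 MPa.
A = πd²/4 = π×98.8²/4 = 7667 mm².
F_allow = σ_allow × A = 203.6×7667 = 1.561×10^6 N.

F_allow = 1560 kN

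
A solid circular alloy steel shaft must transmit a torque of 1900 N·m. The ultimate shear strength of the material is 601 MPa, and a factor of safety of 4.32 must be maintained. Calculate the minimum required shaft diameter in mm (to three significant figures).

Allowable shear stress τ_allow = 601/4.32 = 139.1 MPa.
For a solid shaft τ = 16T/(πd³), so d³ = 16T/(π τ_allow) = 16×1900000/(π×139.1) = 69560 mm³.
d = (69560)^(1/3) = 41.13 mm.

d = 41.1 mm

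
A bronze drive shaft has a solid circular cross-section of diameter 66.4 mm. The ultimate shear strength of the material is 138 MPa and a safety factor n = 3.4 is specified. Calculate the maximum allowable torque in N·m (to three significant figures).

T_allow = 2330 N·m

τ_allow = 138/3.4 = 40.59 MPa.
For a solid shaft T_allow = τ_allow·πd³/16; πd³/16 = π×66.4³/16 = 57480 mm³.
T_allow = 40.59×57480 = 2.333×10^6 N·mm = 2333 N·m.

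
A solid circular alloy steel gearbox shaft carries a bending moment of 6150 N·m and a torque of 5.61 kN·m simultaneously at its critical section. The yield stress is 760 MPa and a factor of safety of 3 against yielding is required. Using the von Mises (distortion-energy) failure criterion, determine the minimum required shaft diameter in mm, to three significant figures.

σ_allow = σ_y/n = 760/3 = 253.3 MPa.
For a solid shaft σ_b = 32M/(πd³) and τ = 16T/(πd³), so the von Mises stress is σ' = (16/πd³)·√(4M²+3T²).
√(4M²+3T²) = √(4×(6.150×10^6)² + 3×(5.610×10^6)²) = 1.568×10^7 N·mm.
d³ = 16×1.568×10^7/(π×253.3) = 315100 mm³.
d = 68.05 mm.

d = 68.1 mm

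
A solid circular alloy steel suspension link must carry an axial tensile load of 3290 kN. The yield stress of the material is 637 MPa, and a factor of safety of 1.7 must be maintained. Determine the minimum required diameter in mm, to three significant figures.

d = 106 mm

Allowable stress σ_allow = 637/1.7 = 374.7 MPa.
Required area A = F/σ_allow = 3290000/374.7 = 8780 mm².
A = πd²/4 → d = √(4A/π) = 105.7 mm.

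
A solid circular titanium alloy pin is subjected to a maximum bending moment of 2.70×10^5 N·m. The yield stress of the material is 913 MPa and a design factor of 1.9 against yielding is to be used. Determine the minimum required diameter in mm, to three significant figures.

σ_allow = 913/1.9 = 480.5 MPa.
For a solid circular section σ = 32M/(πd³), so d³ = 32M/(π σ_allow) = 32×2.7000×10^8/(π×480.5) = 5.723×10^6 mm³.
d = 178.9 mm.

d = 179 mm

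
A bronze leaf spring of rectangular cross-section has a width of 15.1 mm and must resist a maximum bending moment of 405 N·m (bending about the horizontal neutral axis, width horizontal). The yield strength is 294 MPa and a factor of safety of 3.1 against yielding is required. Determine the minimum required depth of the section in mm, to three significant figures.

h = 41.2 mm

σ_allow = 294/3.1 = 94.84 MPa.
For a rectangular section σ = 6M/(bh²), so h² = 6M/(b σ_allow) = 6×405000/(15.1×94.84) = 1697 mm².
h = 41.19 mm.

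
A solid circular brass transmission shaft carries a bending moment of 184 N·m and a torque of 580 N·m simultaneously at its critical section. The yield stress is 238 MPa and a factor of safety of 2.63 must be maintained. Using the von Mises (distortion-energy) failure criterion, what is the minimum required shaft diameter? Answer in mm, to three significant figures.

d = 39.2 mm

σ_allow = σ_y/n = 238/2.63 = 90.49 MPa.
For a solid shaft σ_b = 32M/(πd³) and τ = 16T/(πd³), so the von Mises stress is σ' = (16/πd³)·√(4M²+3T²).
√(4M²+3T²) = √(4×(184000)² + 3×(580000)²) = 1.070×10^6 N·mm.
d³ = 16×1.070×10^6/(π×90.49) = 60210 mm³.
d = 39.19 mm.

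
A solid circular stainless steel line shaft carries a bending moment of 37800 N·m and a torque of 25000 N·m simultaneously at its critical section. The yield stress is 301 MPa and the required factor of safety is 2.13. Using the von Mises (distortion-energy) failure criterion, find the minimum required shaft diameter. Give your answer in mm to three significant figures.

d = 146 mm

σ_allow = σ_y/n = 301/2.13 = 141.3 MPa.
For a solid shaft σ_b = 32M/(πd³) and τ = 16T/(πd³), so the von Mises stress is σ' = (16/πd³)·√(4M²+3T²).
√(4M²+3T²) = √(4×(3.780×10^7)² + 3×(2.500×10^7)²) = 8.712×10^7 N·mm.
d³ = 16×8.712×10^7/(π×141.3) = 3.140×10^6 mm³.
d = 146.4 mm.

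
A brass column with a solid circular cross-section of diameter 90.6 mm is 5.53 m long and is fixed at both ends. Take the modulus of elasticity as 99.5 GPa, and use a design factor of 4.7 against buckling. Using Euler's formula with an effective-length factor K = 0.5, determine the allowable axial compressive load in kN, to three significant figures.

I = πd⁴/64 = π×90.6⁴/64 = 3.307×10^6 mm⁴.
Effective length L_e = KL = 0.5×5.53 m = 2765 mm.
Euler critical load P_cr = π²EI/L_e² = π²×99500×3.307×10^6/2765² = 424800 N.
P_allow = P_cr/n = 424800/4.7 = 90390 N.

P_allow = 90.4 kN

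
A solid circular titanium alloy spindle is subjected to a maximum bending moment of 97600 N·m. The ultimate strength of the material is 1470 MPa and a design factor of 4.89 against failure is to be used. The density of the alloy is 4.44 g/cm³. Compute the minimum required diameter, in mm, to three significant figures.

σ_allow = 1470/4.89 = 300.6 MPa.
For a solid circular section σ = 32M/(πd³), so d³ = 32M/(π σ_allow) = 32×9.7600×10^7/(π×300.6) = 3.307×10^6 mm³.
d = 149.0 mm.

d = 149 mm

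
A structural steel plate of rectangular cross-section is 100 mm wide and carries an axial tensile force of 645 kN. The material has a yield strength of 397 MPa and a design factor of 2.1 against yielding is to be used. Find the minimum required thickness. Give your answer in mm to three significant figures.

σ_allow = 397/2.1 = 189.0 MPa.
Required area A = F/σ_allow = 645000/189.0 = 3412 mm².
t = A/w = 3412/100 = 34.12 mm.

t = 34.1 mm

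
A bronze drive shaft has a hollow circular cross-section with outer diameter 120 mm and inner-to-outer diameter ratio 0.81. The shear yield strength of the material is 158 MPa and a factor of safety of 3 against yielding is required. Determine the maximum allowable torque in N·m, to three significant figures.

T_allow = 10200 N·m

τ_allow = 158/3 = 52.67 MPa.
For a hollow shaft T_allow = τ_allow·πd_o³(1−k⁴)/16 with 1−k⁴ = 0.5695, so πd_o³(1−k⁴)/16 = 193200 mm³.
T_allow = 52.67×193200 = 1.018×10^7 N·mm = 10180 N·m.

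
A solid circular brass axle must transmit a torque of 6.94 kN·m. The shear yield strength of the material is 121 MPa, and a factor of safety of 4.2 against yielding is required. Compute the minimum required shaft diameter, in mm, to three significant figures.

Allowable shear stress τ_allow = 121/4.2 = 28.81 MPa.
For a solid shaft τ = 16T/(πd³), so d³ = 16T/(π τ_allow) = 16×6940000/(π×28.81) = 1.227×10^6 mm³.
d = (1.227×10^6)^(1/3) = 107.1 mm.

d = 107 mm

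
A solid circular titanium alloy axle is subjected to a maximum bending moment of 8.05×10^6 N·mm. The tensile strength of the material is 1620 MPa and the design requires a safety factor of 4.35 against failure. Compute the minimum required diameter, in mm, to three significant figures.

σ_allow = 1620/4.35 = 372.4 MPa.
For a solid circular section σ = 32M/(πd³), so d³ = 32M/(π σ_allow) = 32×8050000/(π×372.4) = 220200 mm³.
d = 60.38 mm.

d = 60.4 mm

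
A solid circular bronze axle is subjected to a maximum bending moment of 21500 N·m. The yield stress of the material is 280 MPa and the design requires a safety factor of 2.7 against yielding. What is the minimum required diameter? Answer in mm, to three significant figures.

d = 128 mm

σ_allow = 280/2.7 = 103.7 MPa.
For a solid circular section σ = 32M/(πd³), so d³ = 32M/(π σ_allow) = 32×2.1500×10^7/(π×103.7) = 2.112×10^6 mm³.
d = 128.3 mm.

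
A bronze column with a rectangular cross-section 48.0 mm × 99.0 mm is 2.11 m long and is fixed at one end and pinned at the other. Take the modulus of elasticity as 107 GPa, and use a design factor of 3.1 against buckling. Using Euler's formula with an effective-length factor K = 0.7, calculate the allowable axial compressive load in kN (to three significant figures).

P_allow = 142 kN

Buckling occurs about the weak axis: I_min = h·b³/12 = 99.0×48.0³/12 = 912400 mm⁴ (b = 48.0 mm is the smaller dimension).
Effective length L_e = KL = 0.7×2.11 m = 1477 mm.
Euler critical load P_cr = π²EI/L_e² = π²×107000×912400/1477² = 441700 N.
P_allow = P_cr/n = 441700/3.1 = 142500 N.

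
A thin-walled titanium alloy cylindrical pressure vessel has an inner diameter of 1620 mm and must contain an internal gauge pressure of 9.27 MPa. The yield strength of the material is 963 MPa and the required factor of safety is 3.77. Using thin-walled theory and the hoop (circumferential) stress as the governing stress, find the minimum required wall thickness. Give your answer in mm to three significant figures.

σ_allow = 963/3.77 = 255.4 MPa.
Hoop stress σ_h = pD/(2t), so t = pD/(2σ_allow) = 9.27×1620/(2×255.4) = 29.40 mm.

t = 29.4 mm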